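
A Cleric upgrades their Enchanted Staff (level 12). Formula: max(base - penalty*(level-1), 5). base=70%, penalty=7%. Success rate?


raw_rate = 70 - 7 * (12 - 1)
= 70 - 7 * 11
= 70 - 77
= -7
Apply floor: max(-7, 5) = 5%

5%


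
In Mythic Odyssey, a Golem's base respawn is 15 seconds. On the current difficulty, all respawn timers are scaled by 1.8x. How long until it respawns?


Respawn time = base * multiplier
= 15 * 1.8
= 27.0 seconds

27.0 seconds


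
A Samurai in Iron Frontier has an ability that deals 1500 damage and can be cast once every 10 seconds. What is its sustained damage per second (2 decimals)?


DPS = damage / cooldown
= 1500 / 10
= 150.00

150.00 DPS


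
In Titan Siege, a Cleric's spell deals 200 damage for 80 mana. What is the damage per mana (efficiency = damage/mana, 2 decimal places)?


Efficiency = damage / mana
= 200 / 80
= 2.50

2.50 dmg/mana


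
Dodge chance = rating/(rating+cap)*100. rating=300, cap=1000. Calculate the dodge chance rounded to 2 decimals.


dodge% = 300 / (300 + 1000) * 100
= 300 / 1300 * 100
= 0.230769 * 100
= 23.08%

23.08%


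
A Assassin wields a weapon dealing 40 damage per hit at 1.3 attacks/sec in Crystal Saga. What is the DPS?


DPS = damage * attack_speed
= 40 * 1.3
= 52.0

52.0 DPS


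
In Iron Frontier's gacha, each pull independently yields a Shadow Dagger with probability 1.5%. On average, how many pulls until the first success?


Expected pulls for a geometric distribution = 1/p = 100 / rate%
= 100 / 1.5
= 66.67

66.67 pulls


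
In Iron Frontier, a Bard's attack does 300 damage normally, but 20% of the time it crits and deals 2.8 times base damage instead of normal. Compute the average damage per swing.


E[dmg] = base * (1 + crit_chance * (crit_mult - 1))
cc as decimal = 20/100 = 0.2
cm - 1 = 2.8 - 1 = 1.8
Bonus factor = 0.2 * 1.8 = 0.36
Total multiplier = 1 + 0.36 = 1.36
Expected damage = 300 * 1.36 = 408.00

408.00 damage


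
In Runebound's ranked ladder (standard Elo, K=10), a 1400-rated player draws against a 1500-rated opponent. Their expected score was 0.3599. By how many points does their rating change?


Elo update: delta = K * (S - Ea), where S = 0.5 (draws)
S - Ea = 0.5 - 0.3599 = 0.1401
Rating change = 10 * 0.1401
= 1.40

1.40 rating points


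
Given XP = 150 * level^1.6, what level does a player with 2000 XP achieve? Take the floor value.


XP = 150 * level^1.6, so level = (XP / 150)^(1/1.6)
= (2000 / 150)^(1/1.6)
= 13.3333^0.625
= 5.0476
Floor: level = 5

level 5


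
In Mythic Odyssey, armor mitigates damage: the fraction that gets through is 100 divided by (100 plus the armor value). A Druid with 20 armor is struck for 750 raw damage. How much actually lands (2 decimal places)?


actual = 750 * 100 / (100 + 20)
= 750 * 100 / 120
= 75000 / 120
= 625.00

625.00 damage


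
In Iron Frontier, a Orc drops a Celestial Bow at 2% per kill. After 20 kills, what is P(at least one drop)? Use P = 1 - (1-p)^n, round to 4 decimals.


P(at least one) = 1 - P(none) = 1 - (1-p)^n
p = 2/100 = 0.02
1 - p = 0.98
(1 - p)^20 = 0.98^20 = 0.667608
P(at least one) = 1 - 0.667608 = 0.3324

0.3324


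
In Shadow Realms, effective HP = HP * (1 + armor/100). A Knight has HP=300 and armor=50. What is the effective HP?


EHP = 300 * (1 + 50/100)
= 300 * (1 + 0.5)
= 300 * 1.5
= 450.0

450.0 EHP


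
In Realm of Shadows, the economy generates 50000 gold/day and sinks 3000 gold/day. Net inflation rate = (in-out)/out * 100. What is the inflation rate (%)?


Net gold = 50000 - 3000 = 47000
Inflation rate = net / sunk * 100 = 47000 / 3000 * 100
= 15.666667 * 100
= 1566.67%

1566.67%


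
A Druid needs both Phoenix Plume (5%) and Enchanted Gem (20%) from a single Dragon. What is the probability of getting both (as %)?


For independent events, P(both) = P(A) * P(B)
= 5% * 20%
= 100 / 100 %
= 1.0%

1.0%


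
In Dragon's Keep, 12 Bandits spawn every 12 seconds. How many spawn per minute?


Spawns per minute = count * (60 / interval)
= 12 * (60 / 12)
= 12 * 5.0
= 60.0

60.0 per minute


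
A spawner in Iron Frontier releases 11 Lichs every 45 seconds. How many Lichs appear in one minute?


Spawns per minute = count * (60 / interval)
= 11 * (60 / 45)
= 11 * 1.3333
= 14.67

14.67 per minute


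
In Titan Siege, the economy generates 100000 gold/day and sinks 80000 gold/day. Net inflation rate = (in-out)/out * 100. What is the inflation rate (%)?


Net gold = 100000 - 80000 = 20000
Inflation rate = net / sunk * 100 = 20000 / 80000 * 100
= 0.25 * 100
= 25.00%

25.00%


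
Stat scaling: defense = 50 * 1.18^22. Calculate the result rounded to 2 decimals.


value = base * growth^level
= 50 * 1.18^22
= 50 * 38.142061
= 1907.10

1907.10 defense


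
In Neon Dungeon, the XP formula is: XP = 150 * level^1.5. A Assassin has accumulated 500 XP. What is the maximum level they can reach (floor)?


XP = 150 * level^1.5, so level = (XP / 150)^(1/1.5)
= (500 / 150)^(1/1.5)
= 3.3333^0.6667
= 2.2314
Floor: level = 2

level 2


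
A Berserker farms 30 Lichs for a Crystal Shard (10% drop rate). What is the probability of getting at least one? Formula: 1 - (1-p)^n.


P(at least one) = 1 - P(none) = 1 - (1-p)^n
p = 10/100 = 0.1
1 - p = 0.9
(1 - p)^30 = 0.9^30 = 0.042391
P(at least one) = 1 - 0.042391 = 0.9576

0.9576


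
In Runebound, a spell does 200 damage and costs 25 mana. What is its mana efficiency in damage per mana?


Efficiency = damage / mana
= 200 / 25
= 8.00

8.00 dmg/mana


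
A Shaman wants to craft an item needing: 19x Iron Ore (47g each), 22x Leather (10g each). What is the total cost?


Cost breakdown:
  Iron Ore: 19 * 47 = 893
  Leather: 22 * 10 = 220
Total = 893 + 220 = 1113

1113 gold


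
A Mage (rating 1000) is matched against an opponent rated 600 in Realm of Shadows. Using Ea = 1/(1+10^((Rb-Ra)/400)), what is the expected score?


Elo expected score: Ea = 1/(1 + 10^((Rb-Ra)/400))
Rb - Ra = 600 - 1000 = -400
(Rb-Ra)/400 = -400/400 = -1.0
10^-1.0 = 0.1
Ea = 1/(1 + 0.1) = 1/1.1 = 0.9091

0.9091


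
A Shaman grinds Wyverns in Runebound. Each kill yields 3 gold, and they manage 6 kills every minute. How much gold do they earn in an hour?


Gold per minute = 3 * 6 = 18
Gold per hour = 18 * 60 = 1080

1080 gold/hour


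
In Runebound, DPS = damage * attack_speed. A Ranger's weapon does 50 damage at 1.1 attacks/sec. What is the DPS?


DPS = damage * attack_speed
= 50 * 1.1
= 55.0

55.0 DPS


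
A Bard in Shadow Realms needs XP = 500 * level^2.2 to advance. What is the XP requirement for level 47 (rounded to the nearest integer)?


XP = 500 * level^2.2
Substitute level = 47:
XP = 500 * 47^2.2
= 500 * 4771.0645
= 2385532

2385532 XP


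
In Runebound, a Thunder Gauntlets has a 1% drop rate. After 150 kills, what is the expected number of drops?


Expected drops = kills * (drop_rate / 100)
= 150 * (1 / 100)
= 150 * 0.01
= 1.5

1.5 drops


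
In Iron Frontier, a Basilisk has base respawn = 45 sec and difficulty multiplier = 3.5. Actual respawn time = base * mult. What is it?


Respawn time = base * multiplier
= 45 * 3.5
= 157.5 seconds

157.5 seconds


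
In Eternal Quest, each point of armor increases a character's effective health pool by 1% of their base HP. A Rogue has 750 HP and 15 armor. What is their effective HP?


EHP = 750 * (1 + 15/100)
= 750 * (1 + 0.15)
= 750 * 1.15
= 862.5

862.5 EHP


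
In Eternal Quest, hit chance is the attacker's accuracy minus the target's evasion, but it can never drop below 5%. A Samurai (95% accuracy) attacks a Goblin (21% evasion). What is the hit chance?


accuracy - evasion = 95 - 21 = 74
Apply floor: max(74, 5) = 74
Hit chance = 74%

74%


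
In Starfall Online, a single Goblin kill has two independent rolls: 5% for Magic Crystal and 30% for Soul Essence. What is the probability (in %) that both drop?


For independent events, P(both) = P(A) * P(B)
= 5% * 30%
= 150 / 100 %
= 1.5%

1.5%


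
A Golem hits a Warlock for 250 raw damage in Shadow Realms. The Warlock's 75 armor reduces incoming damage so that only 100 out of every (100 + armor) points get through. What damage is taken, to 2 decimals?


actual = 250 * 100 / (100 + 75)
= 250 * 100 / 175
= 25000 / 175
= 142.86

142.86 damage


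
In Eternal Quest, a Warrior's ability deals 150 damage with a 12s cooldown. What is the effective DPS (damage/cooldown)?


DPS = damage / cooldown
= 150 / 12
= 12.50

12.50 DPS


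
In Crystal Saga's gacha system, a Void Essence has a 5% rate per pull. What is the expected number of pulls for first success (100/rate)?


Expected pulls for a geometric distribution = 1/p = 100 / rate%
= 100 / 5
= 20.0

20.0 pulls


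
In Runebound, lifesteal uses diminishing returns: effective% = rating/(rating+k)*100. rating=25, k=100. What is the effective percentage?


effective% = rating / (rating + k) * 100
= 25 / (25 + 100) * 100
= 25 / 125 * 100
= 0.2 * 100
= 20.00%

20.00%


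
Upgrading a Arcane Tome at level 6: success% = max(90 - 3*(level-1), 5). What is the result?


raw_rate = 90 - 3 * (6 - 1)
= 90 - 3 * 5
= 90 - 15
= 75
Apply floor: max(75, 5) = 75%

75%


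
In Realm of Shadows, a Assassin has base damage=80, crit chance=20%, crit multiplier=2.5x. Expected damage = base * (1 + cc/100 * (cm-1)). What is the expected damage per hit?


E[dmg] = base * (1 + crit_chance * (crit_mult - 1))
cc as decimal = 20/100 = 0.2
cm - 1 = 2.5 - 1 = 1.5
Bonus factor = 0.2 * 1.5 = 0.3
Total multiplier = 1 + 0.3 = 1.3
Expected damage = 80 * 1.3 = 104.00

104.00 damage


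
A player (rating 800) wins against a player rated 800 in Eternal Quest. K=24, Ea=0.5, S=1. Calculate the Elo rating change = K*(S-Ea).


Elo update: delta = K * (S - Ea), where S = 1 (wins)
S - Ea = 1 - 0.5 = 0.5
Rating change = 24 * 0.5
= 12.00

12.00 rating points


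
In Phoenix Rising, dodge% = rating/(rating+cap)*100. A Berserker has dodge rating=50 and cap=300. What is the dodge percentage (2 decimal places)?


dodge% = 50 / (50 + 300) * 100
= 50 / 350 * 100
= 0.142857 * 100
= 14.29%

14.29%


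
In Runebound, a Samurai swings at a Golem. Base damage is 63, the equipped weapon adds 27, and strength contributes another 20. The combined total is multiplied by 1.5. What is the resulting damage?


Sum base + weapon + str = 63 + 27 + 20 = 110
Multiply by 1.5:
110 * 1.5 = 165.0

165.0 damage


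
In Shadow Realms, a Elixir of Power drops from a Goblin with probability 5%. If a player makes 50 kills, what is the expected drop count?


Expected drops = kills * (drop_rate / 100)
= 50 * (5 / 100)
= 50 * 0.05
= 2.5

2.5 drops


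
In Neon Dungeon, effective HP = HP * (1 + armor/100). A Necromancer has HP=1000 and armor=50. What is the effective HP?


EHP = 1000 * (1 + 50/100)
= 1000 * (1 + 0.5)
= 1000 * 1.5
= 1500.0

1500.0 EHP


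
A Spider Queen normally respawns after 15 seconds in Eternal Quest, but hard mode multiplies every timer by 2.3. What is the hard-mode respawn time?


Respawn time = base * multiplier
= 15 * 2.3
= 34.5 seconds

34.5 seconds


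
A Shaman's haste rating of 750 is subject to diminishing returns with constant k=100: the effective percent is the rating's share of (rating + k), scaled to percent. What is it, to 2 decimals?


effective% = rating / (rating + k) * 100
= 750 / (750 + 100) * 100
= 750 / 850 * 100
= 0.882353 * 100
= 88.24%

88.24%


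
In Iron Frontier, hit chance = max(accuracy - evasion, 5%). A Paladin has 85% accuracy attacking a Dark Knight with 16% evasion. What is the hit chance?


accuracy - evasion = 85 - 16 = 69
Apply floor: max(69, 5) = 69
Hit chance = 69%

69%


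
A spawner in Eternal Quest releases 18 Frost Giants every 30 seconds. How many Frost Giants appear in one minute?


Spawns per minute = count * (60 / interval)
= 18 * (60 / 30)
= 18 * 2.0
= 36.0

36.0 per minute


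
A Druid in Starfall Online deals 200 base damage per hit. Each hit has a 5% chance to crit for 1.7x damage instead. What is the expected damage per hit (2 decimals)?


E[dmg] = base * (1 + crit_chance * (crit_mult - 1))
cc as decimal = 5/100 = 0.05
cm - 1 = 1.7 - 1 = 0.7
Bonus factor = 0.05 * 0.7 = 0.035
Total multiplier = 1 + 0.035 = 1.035
Expected damage = 200 * 1.035 = 207.00

207.00 damage


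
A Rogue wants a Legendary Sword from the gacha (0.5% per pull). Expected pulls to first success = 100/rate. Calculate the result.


Expected pulls for a geometric distribution = 1/p = 100 / rate%
= 100 / 0.5
= 200.0

200.0 pulls


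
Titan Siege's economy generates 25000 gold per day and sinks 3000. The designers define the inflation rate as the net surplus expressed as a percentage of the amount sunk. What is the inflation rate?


Net gold = 25000 - 3000 = 22000
Inflation rate = net / sunk * 100 = 22000 / 3000 * 100
= 7.333333 * 100
= 733.33%

733.33%


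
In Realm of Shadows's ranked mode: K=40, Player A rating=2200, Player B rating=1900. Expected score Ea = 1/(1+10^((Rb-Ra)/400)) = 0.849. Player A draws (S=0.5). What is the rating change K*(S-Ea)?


Elo update: delta = K * (S - Ea), where S = 0.5 (draws)
S - Ea = 0.5 - 0.849 = -0.349
Rating change = 40 * -0.349
= -13.96

-13.96 rating points


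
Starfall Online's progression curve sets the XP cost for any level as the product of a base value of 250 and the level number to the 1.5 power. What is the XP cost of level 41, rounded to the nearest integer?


XP = 250 * level^1.5
Substitute level = 41:
XP = 250 * 41^1.5
= 250 * 262.5281
= 65632

65632 XP


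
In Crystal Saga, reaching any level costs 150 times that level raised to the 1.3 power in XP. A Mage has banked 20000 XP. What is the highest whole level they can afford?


XP = 150 * level^1.3, so level = (XP / 150)^(1/1.3)
= (20000 / 150)^(1/1.3)
= 133.3333^0.7692
= 43.109
Floor: level = 43

level 43


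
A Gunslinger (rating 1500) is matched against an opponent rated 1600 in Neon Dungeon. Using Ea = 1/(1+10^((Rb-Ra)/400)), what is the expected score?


Elo expected score: Ea = 1/(1 + 10^((Rb-Ra)/400))
Rb - Ra = 1600 - 1500 = 100
(Rb-Ra)/400 = 100/400 = 0.25
10^0.25 = 1.778279
Ea = 1/(1 + 1.778279) = 1/2.778279 = 0.3599

0.3599


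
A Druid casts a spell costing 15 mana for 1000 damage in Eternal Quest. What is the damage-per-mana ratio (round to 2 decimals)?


Efficiency = damage / mana
= 1000 / 15
= 66.67

66.67 dmg/mana


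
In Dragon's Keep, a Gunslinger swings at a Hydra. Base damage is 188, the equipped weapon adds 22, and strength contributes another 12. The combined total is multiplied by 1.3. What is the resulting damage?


Sum base + weapon + str = 188 + 22 + 12 = 222
Multiply by 1.3:
222 * 1.3 = 288.6

288.6 damage


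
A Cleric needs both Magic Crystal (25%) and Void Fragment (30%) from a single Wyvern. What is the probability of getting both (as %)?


For independent events, P(both) = P(A) * P(B)
= 25% * 30%
= 750 / 100 %
= 7.5%

7.5%


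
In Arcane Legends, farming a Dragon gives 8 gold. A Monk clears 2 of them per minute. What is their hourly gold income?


Gold per minute = 8 * 2 = 16
Gold per hour = 16 * 60 = 960

960 gold/hour


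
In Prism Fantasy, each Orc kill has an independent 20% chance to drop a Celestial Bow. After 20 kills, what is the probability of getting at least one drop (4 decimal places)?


P(at least one) = 1 - P(none) = 1 - (1-p)^n
p = 20/100 = 0.2
1 - p = 0.8
(1 - p)^20 = 0.8^20 = 0.011529
P(at least one) = 1 - 0.011529 = 0.9885

0.9885


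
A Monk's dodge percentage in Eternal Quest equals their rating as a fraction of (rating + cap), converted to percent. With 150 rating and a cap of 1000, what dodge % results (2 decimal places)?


dodge% = 150 / (150 + 1000) * 100
= 150 / 1150 * 100
= 0.130435 * 100
= 13.04%

13.04%


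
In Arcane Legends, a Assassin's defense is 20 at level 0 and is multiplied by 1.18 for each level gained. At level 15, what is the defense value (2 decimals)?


value = base * growth^level
= 20 * 1.18^15
= 20 * 11.973748
= 239.47

239.47 defense


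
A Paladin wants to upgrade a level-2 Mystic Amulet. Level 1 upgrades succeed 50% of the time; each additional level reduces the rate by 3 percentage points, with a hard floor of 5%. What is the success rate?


raw_rate = 50 - 3 * (2 - 1)
= 50 - 3 * 1
= 50 - 3
= 47
Apply floor: max(47, 5) = 47%

47%


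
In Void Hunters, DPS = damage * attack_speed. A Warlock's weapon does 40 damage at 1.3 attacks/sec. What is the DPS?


DPS = damage * attack_speed
= 40 * 1.3
= 52.0

52.0 DPS


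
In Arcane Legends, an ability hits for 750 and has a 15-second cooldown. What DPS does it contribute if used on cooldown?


DPS = damage / cooldown
= 750 / 15
= 50.00

50.00 DPS


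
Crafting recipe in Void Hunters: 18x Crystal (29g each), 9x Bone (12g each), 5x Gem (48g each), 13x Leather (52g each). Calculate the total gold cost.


Cost breakdown:
  Crystal: 18 * 29 = 522
  Bone: 9 * 12 = 108
  Gem: 5 * 48 = 240
  Leather: 13 * 52 = 676
Total = 522 + 108 + 240 + 676 = 1546

1546 gold


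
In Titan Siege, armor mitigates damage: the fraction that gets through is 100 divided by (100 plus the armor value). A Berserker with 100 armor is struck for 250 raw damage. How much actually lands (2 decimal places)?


actual = 250 * 100 / (100 + 100)
= 250 * 100 / 200
= 25000 / 200
= 125.00

125.00 damage


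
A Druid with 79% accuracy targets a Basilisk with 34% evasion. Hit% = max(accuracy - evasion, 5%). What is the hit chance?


accuracy - evasion = 79 - 34 = 45
Apply floor: max(45, 5) = 45
Hit chance = 45%

45%


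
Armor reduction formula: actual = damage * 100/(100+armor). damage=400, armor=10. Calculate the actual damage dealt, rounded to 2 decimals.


actual = 400 * 100 / (100 + 10)
= 400 * 100 / 110
= 40000 / 110
= 363.64

363.64 damage


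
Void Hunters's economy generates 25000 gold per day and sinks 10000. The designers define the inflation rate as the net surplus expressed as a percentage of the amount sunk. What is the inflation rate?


Net gold = 25000 - 10000 = 15000
Inflation rate = net / sunk * 100 = 15000 / 10000 * 100
= 1.5 * 100
= 150.00%

150.00%


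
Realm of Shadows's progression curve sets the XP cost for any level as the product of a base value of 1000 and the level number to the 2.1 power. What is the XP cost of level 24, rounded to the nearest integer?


XP = 1000 * level^2.1
Substitute level = 24:
XP = 1000 * 24^2.1
= 1000 * 791.4867
= 791487

791487 XP


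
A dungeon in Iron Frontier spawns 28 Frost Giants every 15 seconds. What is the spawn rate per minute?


Spawns per minute = count * (60 / interval)
= 28 * (60 / 15)
= 28 * 4.0
= 112.0

112.0 per minute


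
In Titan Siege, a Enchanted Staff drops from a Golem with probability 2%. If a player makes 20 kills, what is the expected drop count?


Expected drops = kills * (drop_rate / 100)
= 20 * (2 / 100)
= 20 * 0.02
= 0.4

0.4 drops


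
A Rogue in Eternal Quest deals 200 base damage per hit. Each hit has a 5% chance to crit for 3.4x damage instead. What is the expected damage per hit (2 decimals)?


E[dmg] = base * (1 + crit_chance * (crit_mult - 1))
cc as decimal = 5/100 = 0.05
cm - 1 = 3.4 - 1 = 2.4
Bonus factor = 0.05 * 2.4 = 0.12
Total multiplier = 1 + 0.12 = 1.12
Expected damage = 200 * 1.12 = 224.00

224.00 damage


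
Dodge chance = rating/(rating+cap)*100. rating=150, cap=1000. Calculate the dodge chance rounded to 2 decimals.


dodge% = 150 / (150 + 1000) * 100
= 150 / 1150 * 100
= 0.130435 * 100
= 13.04%

13.04%


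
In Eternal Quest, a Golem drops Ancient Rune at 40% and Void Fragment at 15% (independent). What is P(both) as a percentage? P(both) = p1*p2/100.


For independent events, P(both) = P(A) * P(B)
= 40% * 15%
= 600 / 100 %
= 6.0%

6.0%


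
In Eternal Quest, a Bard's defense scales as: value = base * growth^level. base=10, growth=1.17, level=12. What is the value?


value = base * growth^level
= 10 * 1.17^12
= 10 * 6.580067
= 65.80

65.80 defense


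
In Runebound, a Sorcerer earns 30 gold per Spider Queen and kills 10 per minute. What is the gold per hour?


Gold per minute = 30 * 10 = 300
Gold per hour = 300 * 60 = 18000

18000 gold/hour


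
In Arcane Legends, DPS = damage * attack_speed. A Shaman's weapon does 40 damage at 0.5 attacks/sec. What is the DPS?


DPS = damage * attack_speed
= 40 * 0.5
= 20.0

20.0 DPS


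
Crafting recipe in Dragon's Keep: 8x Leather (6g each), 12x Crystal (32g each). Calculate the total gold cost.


Cost breakdown:
  Leather: 8 * 6 = 48
  Crystal: 12 * 32 = 384
Total = 48 + 384 = 432

432 gold


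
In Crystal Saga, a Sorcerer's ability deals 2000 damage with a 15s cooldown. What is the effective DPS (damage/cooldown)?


DPS = damage / cooldown
= 2000 / 15
= 133.33

133.33 DPS


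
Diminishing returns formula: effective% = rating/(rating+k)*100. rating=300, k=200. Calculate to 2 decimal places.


effective% = rating / (rating + k) * 100
= 300 / (300 + 200) * 100
= 300 / 500 * 100
= 0.6 * 100
= 60.00%

60.00%


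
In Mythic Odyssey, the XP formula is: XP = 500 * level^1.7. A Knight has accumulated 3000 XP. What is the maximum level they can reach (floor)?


XP = 500 * level^1.7, so level = (XP / 500)^(1/1.7)
= (3000 / 500)^(1/1.7)
= 6.0^0.5882
= 2.869
Floor: level = 2

level 2


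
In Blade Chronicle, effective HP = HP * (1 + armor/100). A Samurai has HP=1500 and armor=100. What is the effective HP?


EHP = 1500 * (1 + 100/100)
= 1500 * (1 + 1.0)
= 1500 * 2.0
= 3000.0

3000.0 EHP


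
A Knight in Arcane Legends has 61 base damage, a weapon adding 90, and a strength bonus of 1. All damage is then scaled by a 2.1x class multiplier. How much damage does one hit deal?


Sum base + weapon + str = 61 + 90 + 1 = 152
Multiply by 2.1:
152 * 2.1 = 319.2

319.2 damage


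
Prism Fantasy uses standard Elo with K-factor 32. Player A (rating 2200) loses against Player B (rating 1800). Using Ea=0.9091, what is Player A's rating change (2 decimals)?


Elo update: delta = K * (S - Ea), where S = 0 (loses)
S - Ea = 0 - 0.9091 = -0.9091
Rating change = 32 * -0.9091
= -29.09

-29.09 rating points


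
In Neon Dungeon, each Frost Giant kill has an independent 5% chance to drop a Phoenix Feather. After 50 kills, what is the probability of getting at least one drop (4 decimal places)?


P(at least one) = 1 - P(none) = 1 - (1-p)^n
p = 5/100 = 0.05
1 - p = 0.95
(1 - p)^50 = 0.95^50 = 0.076945
P(at least one) = 1 - 0.076945 = 0.9231

0.9231


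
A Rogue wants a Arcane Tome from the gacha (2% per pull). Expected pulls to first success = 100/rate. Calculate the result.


Expected pulls for a geometric distribution = 1/p = 100 / rate%
= 100 / 2
= 50.0

50.0 pulls


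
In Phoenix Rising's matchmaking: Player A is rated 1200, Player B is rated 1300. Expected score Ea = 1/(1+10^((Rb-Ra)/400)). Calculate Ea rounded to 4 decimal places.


Elo expected score: Ea = 1/(1 + 10^((Rb-Ra)/400))
Rb - Ra = 1300 - 1200 = 100
(Rb-Ra)/400 = 100/400 = 0.25
10^0.25 = 1.778279
Ea = 1/(1 + 1.778279) = 1/2.778279 = 0.3599

0.3599


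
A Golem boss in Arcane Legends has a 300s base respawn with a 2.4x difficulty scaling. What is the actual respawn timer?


Respawn time = base * multiplier
= 300 * 2.4
= 720.0 seconds

720.0 seconds


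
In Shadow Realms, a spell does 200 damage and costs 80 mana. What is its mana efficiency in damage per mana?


Efficiency = damage / mana
= 200 / 80
= 2.50

2.50 dmg/mana


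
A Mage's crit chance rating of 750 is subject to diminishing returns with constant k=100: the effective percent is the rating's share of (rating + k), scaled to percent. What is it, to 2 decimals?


effective% = rating / (rating + k) * 100
= 750 / (750 + 100) * 100
= 750 / 850 * 100
= 0.882353 * 100
= 88.24%

88.24%


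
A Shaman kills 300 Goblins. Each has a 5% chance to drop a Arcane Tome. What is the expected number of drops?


Expected drops = kills * (drop_rate / 100)
= 300 * (5 / 100)
= 300 * 0.05
= 15.0

15.0 drops


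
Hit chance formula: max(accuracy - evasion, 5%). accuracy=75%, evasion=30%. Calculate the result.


accuracy - evasion = 75 - 30 = 45
Apply floor: max(45, 5) = 45
Hit chance = 45%

45%


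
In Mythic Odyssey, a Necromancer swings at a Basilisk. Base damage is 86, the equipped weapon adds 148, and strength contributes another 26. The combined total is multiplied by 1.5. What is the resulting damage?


Sum base + weapon + str = 86 + 148 + 26 = 260
Multiply by 1.5:
260 * 1.5 = 390.0

390.0 damage


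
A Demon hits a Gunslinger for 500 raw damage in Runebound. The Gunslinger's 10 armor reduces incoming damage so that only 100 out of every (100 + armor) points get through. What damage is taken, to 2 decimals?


actual = 500 * 100 / (100 + 10)
= 500 * 100 / 110
= 50000 / 110
= 454.55

454.55 damage


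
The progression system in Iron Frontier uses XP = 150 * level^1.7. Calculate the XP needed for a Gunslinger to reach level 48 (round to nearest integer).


XP = 150 * level^1.7
Substitute level = 48:
XP = 150 * 48^1.7
= 150 * 721.2903
= 108194

108194 XP


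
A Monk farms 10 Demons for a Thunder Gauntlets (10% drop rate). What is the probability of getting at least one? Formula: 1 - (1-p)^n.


P(at least one) = 1 - P(none) = 1 - (1-p)^n
p = 10/100 = 0.1
1 - p = 0.9
(1 - p)^10 = 0.9^10 = 0.348678
P(at least one) = 1 - 0.348678 = 0.6513

0.6513


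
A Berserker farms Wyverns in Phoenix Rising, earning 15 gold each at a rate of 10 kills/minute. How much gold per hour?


Gold per minute = 15 * 10 = 150
Gold per hour = 150 * 60 = 9000

9000 gold/hour


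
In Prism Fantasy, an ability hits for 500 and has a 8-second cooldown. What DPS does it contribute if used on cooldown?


DPS = damage / cooldown
= 500 / 8
= 62.50

62.50 DPS


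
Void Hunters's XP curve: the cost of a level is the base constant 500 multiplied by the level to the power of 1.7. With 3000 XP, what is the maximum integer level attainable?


XP = 500 * level^1.7, so level = (XP / 500)^(1/1.7)
= (3000 / 500)^(1/1.7)
= 6.0^0.5882
= 2.869
Floor: level = 2

level 2


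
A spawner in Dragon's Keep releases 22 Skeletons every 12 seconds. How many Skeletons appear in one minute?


Spawns per minute = count * (60 / interval)
= 22 * (60 / 12)
= 22 * 5.0
= 110.0

110.0 per minute


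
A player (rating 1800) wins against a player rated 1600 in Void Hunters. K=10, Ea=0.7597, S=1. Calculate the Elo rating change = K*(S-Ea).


Elo update: delta = K * (S - Ea), where S = 1 (wins)
S - Ea = 1 - 0.7597 = 0.2403
Rating change = 10 * 0.2403
= 2.40

2.40 rating points


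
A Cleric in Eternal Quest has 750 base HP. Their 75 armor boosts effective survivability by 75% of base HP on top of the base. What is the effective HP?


EHP = 750 * (1 + 75/100)
= 750 * (1 + 0.75)
= 750 * 1.75
= 1312.5

1312.5 EHP


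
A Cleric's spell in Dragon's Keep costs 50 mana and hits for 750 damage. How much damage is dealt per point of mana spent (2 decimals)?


Efficiency = damage / mana
= 750 / 50
= 15.00

15.00 dmg/mana


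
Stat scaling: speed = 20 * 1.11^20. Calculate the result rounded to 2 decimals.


value = base * growth^level
= 20 * 1.11^20
= 20 * 8.062312
= 161.25

161.25 speed


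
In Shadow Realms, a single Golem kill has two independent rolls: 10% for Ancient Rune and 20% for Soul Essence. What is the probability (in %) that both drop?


For independent events, P(both) = P(A) * P(B)
= 10% * 20%
= 200 / 100 %
= 2.0%

2.0%


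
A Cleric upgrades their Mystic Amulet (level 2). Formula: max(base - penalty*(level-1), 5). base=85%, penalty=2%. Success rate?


raw_rate = 85 - 2 * (2 - 1)
= 85 - 2 * 1
= 85 - 2
= 83
Apply floor: max(83, 5) = 83%

83%


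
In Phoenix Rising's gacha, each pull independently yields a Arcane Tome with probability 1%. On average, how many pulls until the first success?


Expected pulls for a geometric distribution = 1/p = 100 / rate%
= 100 / 1
= 100.0

100.0 pulls


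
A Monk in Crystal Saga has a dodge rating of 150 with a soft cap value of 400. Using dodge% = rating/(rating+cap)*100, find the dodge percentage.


dodge% = 150 / (150 + 400) * 100
= 150 / 550 * 100
= 0.272727 * 100
= 27.27%

27.27%


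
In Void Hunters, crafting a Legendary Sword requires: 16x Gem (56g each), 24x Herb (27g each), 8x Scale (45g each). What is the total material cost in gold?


Cost breakdown:
  Gem: 16 * 56 = 896
  Herb: 24 * 27 = 648
  Scale: 8 * 45 = 360
Total = 896 + 648 + 360 = 1904

1904 gold


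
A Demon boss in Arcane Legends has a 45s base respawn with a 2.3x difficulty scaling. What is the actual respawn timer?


Respawn time = base * multiplier
= 45 * 2.3
= 103.5 seconds

103.5 seconds


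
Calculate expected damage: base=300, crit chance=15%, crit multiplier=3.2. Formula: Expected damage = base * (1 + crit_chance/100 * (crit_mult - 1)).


E[dmg] = base * (1 + crit_chance * (crit_mult - 1))
cc as decimal = 15/100 = 0.15
cm - 1 = 3.2 - 1 = 2.2
Bonus factor = 0.15 * 2.2 = 0.33
Total multiplier = 1 + 0.33 = 1.33
Expected damage = 300 * 1.33 = 399.00

399.00 damage


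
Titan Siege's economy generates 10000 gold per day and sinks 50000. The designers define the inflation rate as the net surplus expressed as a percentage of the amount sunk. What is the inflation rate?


Net gold = 10000 - 50000 = -40000
Inflation rate = net / sunk * 100 = -40000 / 50000 * 100
= -0.8 * 100
= -80.00%

-80.00%


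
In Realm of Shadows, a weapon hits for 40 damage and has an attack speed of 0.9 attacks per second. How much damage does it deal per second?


DPS = damage * attack_speed
= 40 * 0.9
= 36.0

36.0 DPS


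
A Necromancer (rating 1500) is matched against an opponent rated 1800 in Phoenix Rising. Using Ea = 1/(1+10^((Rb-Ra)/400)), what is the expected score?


Elo expected score: Ea = 1/(1 + 10^((Rb-Ra)/400))
Rb - Ra = 1800 - 1500 = 300
(Rb-Ra)/400 = 300/400 = 0.75
10^0.75 = 5.623413
Ea = 1/(1 + 5.623413) = 1/6.623413 = 0.1510

0.1510


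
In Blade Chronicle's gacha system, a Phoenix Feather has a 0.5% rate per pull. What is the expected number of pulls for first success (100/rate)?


Expected pulls for a geometric distribution = 1/p = 100 / rate%
= 100 / 0.5
= 200.0

200.0 pulls


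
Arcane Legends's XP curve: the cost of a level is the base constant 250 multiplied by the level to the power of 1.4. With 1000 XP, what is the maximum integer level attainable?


XP = 250 * level^1.4, so level = (XP / 250)^(1/1.4)
= (1000 / 250)^(1/1.4)
= 4.0^0.7143
= 2.6918
Floor: level = 2

level 2


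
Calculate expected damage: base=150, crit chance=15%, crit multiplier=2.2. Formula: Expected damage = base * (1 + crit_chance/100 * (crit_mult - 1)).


E[dmg] = base * (1 + crit_chance * (crit_mult - 1))
cc as decimal = 15/100 = 0.15
cm - 1 = 2.2 - 1 = 1.2
Bonus factor = 0.15 * 1.2 = 0.18
Total multiplier = 1 + 0.18 = 1.18
Expected damage = 150 * 1.18 = 177.00

177.00 damage


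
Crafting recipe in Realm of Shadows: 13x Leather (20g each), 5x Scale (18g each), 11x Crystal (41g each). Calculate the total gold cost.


Cost breakdown:
  Leather: 13 * 20 = 260
  Scale: 5 * 18 = 90
  Crystal: 11 * 41 = 451
Total = 260 + 90 + 451 = 801

801 gold


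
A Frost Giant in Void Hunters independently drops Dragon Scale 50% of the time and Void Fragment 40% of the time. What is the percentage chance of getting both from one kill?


For independent events, P(both) = P(A) * P(B)
= 50% * 40%
= 2000 / 100 %
= 20.0%

20.0%


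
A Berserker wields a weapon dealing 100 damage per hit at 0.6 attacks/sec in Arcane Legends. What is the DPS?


DPS = damage * attack_speed
= 100 * 0.6
= 60.0

60.0 DPS


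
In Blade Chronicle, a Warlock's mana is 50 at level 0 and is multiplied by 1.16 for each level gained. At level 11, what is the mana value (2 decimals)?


value = base * growth^level
= 50 * 1.16^11
= 50 * 5.117265
= 255.86

255.86 mana


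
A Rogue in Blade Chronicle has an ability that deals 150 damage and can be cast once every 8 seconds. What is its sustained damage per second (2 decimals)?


DPS = damage / cooldown
= 150 / 8
= 18.75

18.75 DPS


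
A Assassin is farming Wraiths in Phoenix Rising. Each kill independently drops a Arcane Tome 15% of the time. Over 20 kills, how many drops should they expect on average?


Expected drops = kills * (drop_rate / 100)
= 20 * (15 / 100)
= 20 * 0.15
= 3.0

3.0 drops


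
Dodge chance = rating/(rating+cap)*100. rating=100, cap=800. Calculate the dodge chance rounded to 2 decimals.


dodge% = 100 / (100 + 800) * 100
= 100 / 900 * 100
= 0.111111 * 100
= 11.11%

11.11%


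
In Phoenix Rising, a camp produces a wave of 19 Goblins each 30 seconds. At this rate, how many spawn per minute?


Spawns per minute = count * (60 / interval)
= 19 * (60 / 30)
= 19 * 2.0
= 38.0

38.0 per minute


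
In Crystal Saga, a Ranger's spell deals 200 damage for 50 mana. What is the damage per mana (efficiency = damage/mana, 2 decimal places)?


Efficiency = damage / mana
= 200 / 50
= 4.00

4.00 dmg/mana


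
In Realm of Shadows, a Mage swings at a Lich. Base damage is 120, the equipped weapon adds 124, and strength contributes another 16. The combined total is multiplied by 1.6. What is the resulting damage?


Sum base + weapon + str = 120 + 124 + 16 = 260
Multiply by 1.6:
260 * 1.6 = 416.0

416.0 damage


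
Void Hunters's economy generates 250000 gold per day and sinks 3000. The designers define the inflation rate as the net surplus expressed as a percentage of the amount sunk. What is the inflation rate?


Net gold = 250000 - 3000 = 247000
Inflation rate = net / sunk * 100 = 247000 / 3000 * 100
= 82.333333 * 100
= 8233.33%

8233.33%


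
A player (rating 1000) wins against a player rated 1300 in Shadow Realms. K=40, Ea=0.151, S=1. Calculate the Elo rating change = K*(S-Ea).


Elo update: delta = K * (S - Ea), where S = 1 (wins)
S - Ea = 1 - 0.151 = 0.849
Rating change = 40 * 0.849
= 33.96

33.96 rating points


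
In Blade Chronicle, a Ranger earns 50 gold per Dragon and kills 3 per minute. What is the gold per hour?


Gold per minute = 50 * 3 = 150
Gold per hour = 150 * 60 = 9000

9000 gold/hour


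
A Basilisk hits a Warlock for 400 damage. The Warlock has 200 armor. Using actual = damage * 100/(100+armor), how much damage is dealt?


actual = 400 * 100 / (100 + 200)
= 400 * 100 / 300
= 40000 / 300
= 133.33

133.33 damage


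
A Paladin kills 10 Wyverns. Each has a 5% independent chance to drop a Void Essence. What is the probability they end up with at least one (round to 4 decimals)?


P(at least one) = 1 - P(none) = 1 - (1-p)^n
p = 5/100 = 0.05
1 - p = 0.95
(1 - p)^10 = 0.95^10 = 0.598737
P(at least one) = 1 - 0.598737 = 0.4013

0.4013


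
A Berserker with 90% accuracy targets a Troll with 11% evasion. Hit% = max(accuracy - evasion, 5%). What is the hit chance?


accuracy - evasion = 90 - 11 = 79
Apply floor: max(79, 5) = 79
Hit chance = 79%

79%


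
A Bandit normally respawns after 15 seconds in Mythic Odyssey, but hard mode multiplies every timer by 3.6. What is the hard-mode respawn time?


Respawn time = base * multiplier
= 15 * 3.6
= 54.0 seconds

54.0 seconds


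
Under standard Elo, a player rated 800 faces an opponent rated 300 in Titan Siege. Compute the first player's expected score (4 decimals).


Elo expected score: Ea = 1/(1 + 10^((Rb-Ra)/400))
Rb - Ra = 300 - 800 = -500
(Rb-Ra)/400 = -500/400 = -1.25
10^-1.25 = 0.056234
Ea = 1/(1 + 0.056234) = 1/1.056234 = 0.9468

0.9468


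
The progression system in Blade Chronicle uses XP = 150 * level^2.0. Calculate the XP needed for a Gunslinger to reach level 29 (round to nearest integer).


XP = 150 * level^2.0
Substitute level = 29:
XP = 150 * 29^2.0
= 150 * 841.0
= 126150

126150 XP


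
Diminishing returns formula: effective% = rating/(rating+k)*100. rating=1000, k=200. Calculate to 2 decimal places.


effective% = rating / (rating + k) * 100
= 1000 / (1000 + 200) * 100
= 1000 / 1200 * 100
= 0.833333 * 100
= 83.33%

83.33%


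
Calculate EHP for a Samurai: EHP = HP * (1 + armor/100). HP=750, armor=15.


EHP = 750 * (1 + 15/100)
= 750 * (1 + 0.15)
= 750 * 1.15
= 862.5

862.5 EHP


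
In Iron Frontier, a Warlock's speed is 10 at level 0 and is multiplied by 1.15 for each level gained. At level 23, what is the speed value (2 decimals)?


value = base * growth^level
= 10 * 1.15^23
= 10 * 24.891458
= 248.91

248.91 speed


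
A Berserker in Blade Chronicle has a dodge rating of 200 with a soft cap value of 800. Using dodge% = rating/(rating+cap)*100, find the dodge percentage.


dodge% = 200 / (200 + 800) * 100
= 200 / 1000 * 100
= 0.2 * 100
= 20.00%

20.00%


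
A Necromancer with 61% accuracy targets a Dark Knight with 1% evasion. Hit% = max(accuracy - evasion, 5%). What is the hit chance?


accuracy - evasion = 61 - 1 = 60
Apply floor: max(60, 5) = 60
Hit chance = 60%

60%


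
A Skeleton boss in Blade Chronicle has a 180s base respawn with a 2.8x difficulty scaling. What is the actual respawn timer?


Respawn time = base * multiplier
= 180 * 2.8
= 504.0 seconds

504.0 seconds


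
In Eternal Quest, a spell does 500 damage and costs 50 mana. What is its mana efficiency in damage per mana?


Efficiency = damage / mana
= 500 / 50
= 10.00

10.00 dmg/mana


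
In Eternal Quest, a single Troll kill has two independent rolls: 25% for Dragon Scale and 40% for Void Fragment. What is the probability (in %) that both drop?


For independent events, P(both) = P(A) * P(B)
= 25% * 40%
= 1000 / 100 %
= 10.0%

10.0%


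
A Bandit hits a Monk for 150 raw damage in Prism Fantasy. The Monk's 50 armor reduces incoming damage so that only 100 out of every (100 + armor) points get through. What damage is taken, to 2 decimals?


actual = 150 * 100 / (100 + 50)
= 150 * 100 / 150
= 15000 / 150
= 100.00

100.00 damage


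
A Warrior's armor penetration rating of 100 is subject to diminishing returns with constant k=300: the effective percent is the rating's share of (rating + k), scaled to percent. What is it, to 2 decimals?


effective% = rating / (rating + k) * 100
= 100 / (100 + 300) * 100
= 100 / 400 * 100
= 0.25 * 100
= 25.00%

25.00%


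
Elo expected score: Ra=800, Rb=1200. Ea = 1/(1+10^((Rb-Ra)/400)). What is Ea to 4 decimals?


Elo expected score: Ea = 1/(1 + 10^((Rb-Ra)/400))
Rb - Ra = 1200 - 800 = 400
(Rb-Ra)/400 = 400/400 = 1.0
10^1.0 = 10.0
Ea = 1/(1 + 10.0) = 1/11.0 = 0.0909

0.0909


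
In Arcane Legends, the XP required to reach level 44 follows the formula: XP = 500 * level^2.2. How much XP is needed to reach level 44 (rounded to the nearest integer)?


XP = 500 * level^2.2
Substitute level = 44:
XP = 500 * 44^2.2
= 500 * 4126.6334
= 2063317

2063317 XP


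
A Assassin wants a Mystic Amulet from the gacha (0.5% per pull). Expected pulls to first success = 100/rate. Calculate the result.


Expected pulls for a geometric distribution = 1/p = 100 / rate%
= 100 / 0.5
= 200.0

200.0 pulls


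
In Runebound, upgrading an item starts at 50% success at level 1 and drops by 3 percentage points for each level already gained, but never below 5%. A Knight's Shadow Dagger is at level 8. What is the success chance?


raw_rate = 50 - 3 * (8 - 1)
= 50 - 3 * 7
= 50 - 21
= 29
Apply floor: max(29, 5) = 29%

29%


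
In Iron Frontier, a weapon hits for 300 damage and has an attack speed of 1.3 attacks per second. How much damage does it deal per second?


DPS = damage * attack_speed
= 300 * 1.3
= 390.0

390.0 DPS


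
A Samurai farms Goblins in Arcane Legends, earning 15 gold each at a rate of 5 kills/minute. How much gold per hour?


Gold per minute = 15 * 5 = 75
Gold per hour = 75 * 60 = 4500

4500 gold/hour
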